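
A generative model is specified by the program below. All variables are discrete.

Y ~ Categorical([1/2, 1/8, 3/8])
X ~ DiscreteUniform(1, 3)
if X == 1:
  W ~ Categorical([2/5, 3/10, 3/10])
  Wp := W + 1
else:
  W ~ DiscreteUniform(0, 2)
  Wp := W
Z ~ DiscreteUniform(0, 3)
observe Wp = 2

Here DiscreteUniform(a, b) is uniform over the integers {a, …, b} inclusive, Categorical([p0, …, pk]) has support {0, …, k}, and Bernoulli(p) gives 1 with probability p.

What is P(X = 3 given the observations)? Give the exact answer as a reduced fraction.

Enumerate traces; 36 have nonzero weight after conditioning:
  (Y=0, X=1, W=1, Z=0) weight 1/80
  (Y=0, X=1, W=1, Z=1) weight 1/80
  (Y=0, X=1, W=1, Z=2) weight 1/80
  (Y=0, X=1, W=1, Z=3) weight 1/80
  (Y=0, X=2, W=2, Z=0) weight 1/72
  (Y=0, X=2, W=2, Z=1) weight 1/72
  (Y=0, X=2, W=2, Z=2) weight 1/72
  (Y=0, X=2, W=2, Z=3) weight 1/72
  (Y=0, X=3, W=2, Z=0) weight 1/72
  … 27 more
Group by X:
  weight(X=1) = 1/10
  weight(X=2) = 1/9
  weight(X=3) = 1/9
Total weight = 1/10 + 1/9 + 1/9 = 29/90
P(X=1 | obs) = 1/10 / 29/90 = 9/29
P(X=2 | obs) = 1/9 / 29/90 = 10/29
P(X=3 | obs) = 1/9 / 29/90 = 10/29

P(X = 3 | obs) = 10/29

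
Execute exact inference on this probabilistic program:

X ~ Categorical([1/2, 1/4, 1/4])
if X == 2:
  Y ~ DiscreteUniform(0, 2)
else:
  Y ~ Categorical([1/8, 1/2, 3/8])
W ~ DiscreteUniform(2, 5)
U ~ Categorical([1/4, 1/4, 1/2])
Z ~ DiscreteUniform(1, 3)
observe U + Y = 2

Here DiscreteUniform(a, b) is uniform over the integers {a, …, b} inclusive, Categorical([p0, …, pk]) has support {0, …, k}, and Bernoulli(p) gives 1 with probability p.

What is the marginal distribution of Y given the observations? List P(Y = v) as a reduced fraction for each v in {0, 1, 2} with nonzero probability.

P(Y=0) = 34/113, P(Y=1) = 44/113, P(Y=2) = 35/113

Enumerate traces; 108 have nonzero weight after conditioning:
  (X=0, Y=0, W=2, U=2, Z=1) weight 1/384
  (X=0, Y=0, W=2, U=2, Z=2) weight 1/384
  (X=0, Y=0, W=2, U=2, Z=3) weight 1/384
  (X=0, Y=0, W=3, U=2, Z=1) weight 1/384
  (X=0, Y=0, W=3, U=2, Z=2) weight 1/384
  (X=0, Y=0, W=3, U=2, Z=3) weight 1/384
  (X=0, Y=0, W=4, U=2, Z=1) weight 1/384
  (X=0, Y=0, W=4, U=2, Z=2) weight 1/384
  (X=0, Y=1, W=2, U=1, Z=1) weight 1/192
  (X=0, Y=2, W=2, U=0, Z=1) weight 1/256
  … 98 more
Group by Y:
  weight(Y=0) = 17/192
  weight(Y=1) = 11/96
  weight(Y=2) = 35/384
Total weight = 17/192 + 11/96 + 35/384 = 113/384
P(Y=0 | obs) = 17/192 / 113/384 = 34/113
P(Y=1 | obs) = 11/96 / 113/384 = 44/113
P(Y=2 | obs) = 35/384 / 113/384 = 35/113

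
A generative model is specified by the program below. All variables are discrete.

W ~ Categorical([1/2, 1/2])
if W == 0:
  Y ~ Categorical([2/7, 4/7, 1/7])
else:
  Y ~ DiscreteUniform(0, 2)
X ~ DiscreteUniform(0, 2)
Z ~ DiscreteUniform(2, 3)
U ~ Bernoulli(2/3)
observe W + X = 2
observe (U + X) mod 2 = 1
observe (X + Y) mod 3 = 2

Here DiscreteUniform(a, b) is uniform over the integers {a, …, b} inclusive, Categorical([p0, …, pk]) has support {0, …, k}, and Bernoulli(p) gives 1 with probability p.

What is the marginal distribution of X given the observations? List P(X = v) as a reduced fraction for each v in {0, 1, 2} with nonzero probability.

P(X=1) = 7/19, P(X=2) = 12/19

Enumerate traces; 4 have nonzero weight after conditioning:
  (W=0, Y=0, X=2, Z=2, U=1) weight 1/63
  (W=0, Y=0, X=2, Z=3, U=1) weight 1/63
  (W=1, Y=1, X=1, Z=2, U=0) weight 1/108
  (W=1, Y=1, X=1, Z=3, U=0) weight 1/108
Group by X:
  weight(X=1) = 1/54
  weight(X=2) = 2/63
Total weight = 1/54 + 2/63 = 19/378
P(X=1 | obs) = 1/54 / 19/378 = 7/19
P(X=2 | obs) = 2/63 / 19/378 = 12/19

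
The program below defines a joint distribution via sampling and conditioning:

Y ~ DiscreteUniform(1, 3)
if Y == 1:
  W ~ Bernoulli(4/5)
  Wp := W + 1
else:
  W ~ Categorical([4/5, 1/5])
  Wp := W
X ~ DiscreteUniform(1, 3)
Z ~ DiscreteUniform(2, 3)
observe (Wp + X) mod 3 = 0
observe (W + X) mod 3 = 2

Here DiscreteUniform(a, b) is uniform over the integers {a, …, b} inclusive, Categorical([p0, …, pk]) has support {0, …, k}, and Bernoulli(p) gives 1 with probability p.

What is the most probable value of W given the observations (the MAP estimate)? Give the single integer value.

Enumerate traces; 4 have nonzero weight after conditioning:
  (Y=1, W=0, X=2, Z=2) weight 1/90
  (Y=1, W=0, X=2, Z=3) weight 1/90
  (Y=1, W=1, X=1, Z=2) weight 2/45
  (Y=1, W=1, X=1, Z=3) weight 2/45
Group by W:
  weight(W=0) = 1/45
  weight(W=1) = 4/45
Total weight = 1/45 + 4/45 = 1/9
P(W=0 | obs) = 1/45 / 1/9 = 1/5
P(W=1 | obs) = 4/45 / 1/9 = 4/5
argmax = 1

argmax_v P(W = v | obs) = 1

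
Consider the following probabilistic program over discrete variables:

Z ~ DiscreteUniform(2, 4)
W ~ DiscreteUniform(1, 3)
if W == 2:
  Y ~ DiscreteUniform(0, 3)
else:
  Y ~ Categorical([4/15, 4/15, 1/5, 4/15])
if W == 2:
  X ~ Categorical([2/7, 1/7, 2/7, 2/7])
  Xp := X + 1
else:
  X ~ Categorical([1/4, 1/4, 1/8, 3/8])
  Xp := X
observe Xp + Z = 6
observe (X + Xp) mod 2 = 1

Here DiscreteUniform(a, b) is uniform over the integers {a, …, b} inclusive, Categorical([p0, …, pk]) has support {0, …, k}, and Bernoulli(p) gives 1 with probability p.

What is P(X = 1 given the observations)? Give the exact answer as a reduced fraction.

P(X = 1 | obs) = 1/5

Enumerate traces; 12 have nonzero weight after conditioning:
  (Z=2, W=2, Y=0, X=3) weight 1/126
  (Z=2, W=2, Y=1, X=3) weight 1/126
  (Z=2, W=2, Y=2, X=3) weight 1/126
  (Z=2, W=2, Y=3, X=3) weight 1/126
  (Z=3, W=2, Y=0, X=2) weight 1/126
  (Z=3, W=2, Y=1, X=2) weight 1/126
  (Z=3, W=2, Y=2, X=2) weight 1/126
  (Z=3, W=2, Y=3, X=2) weight 1/126
  (Z=4, W=2, Y=0, X=1) weight 1/252
  … 3 more
Group by X:
  weight(X=1) = 1/63
  weight(X=2) = 2/63
  weight(X=3) = 2/63
Total weight = 1/63 + 2/63 + 2/63 = 5/63
P(X=1 | obs) = 1/63 / 5/63 = 1/5
P(X=2 | obs) = 2/63 / 5/63 = 2/5
P(X=3 | obs) = 2/63 / 5/63 = 2/5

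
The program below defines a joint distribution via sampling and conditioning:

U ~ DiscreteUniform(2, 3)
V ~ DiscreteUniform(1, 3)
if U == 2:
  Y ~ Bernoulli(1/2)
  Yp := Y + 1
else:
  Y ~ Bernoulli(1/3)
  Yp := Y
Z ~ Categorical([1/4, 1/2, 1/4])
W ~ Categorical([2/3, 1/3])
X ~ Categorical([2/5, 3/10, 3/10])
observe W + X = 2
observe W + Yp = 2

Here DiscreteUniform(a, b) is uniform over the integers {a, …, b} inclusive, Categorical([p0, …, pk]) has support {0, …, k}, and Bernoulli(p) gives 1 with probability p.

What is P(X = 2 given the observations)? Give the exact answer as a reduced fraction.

P(X = 2 | obs) = 6/11

Enumerate traces; 27 have nonzero weight after conditioning:
  (U=2, V=1, Y=0, Z=0, W=1, X=1) weight 1/480
  (U=2, V=1, Y=0, Z=1, W=1, X=1) weight 1/240
  (U=2, V=1, Y=0, Z=2, W=1, X=1) weight 1/480
  (U=2, V=1, Y=1, Z=0, W=0, X=2) weight 1/240
  (U=2, V=1, Y=1, Z=1, W=0, X=2) weight 1/120
  (U=2, V=1, Y=1, Z=2, W=0, X=2) weight 1/240
  (U=2, V=2, Y=0, Z=0, W=1, X=1) weight 1/480
  (U=2, V=2, Y=0, Z=1, W=1, X=1) weight 1/240
  … 19 more
Group by X:
  weight(X=1) = 1/24
  weight(X=2) = 1/20
Total weight = 1/24 + 1/20 = 11/120
P(X=1 | obs) = 1/24 / 11/120 = 5/11
P(X=2 | obs) = 1/20 / 11/120 = 6/11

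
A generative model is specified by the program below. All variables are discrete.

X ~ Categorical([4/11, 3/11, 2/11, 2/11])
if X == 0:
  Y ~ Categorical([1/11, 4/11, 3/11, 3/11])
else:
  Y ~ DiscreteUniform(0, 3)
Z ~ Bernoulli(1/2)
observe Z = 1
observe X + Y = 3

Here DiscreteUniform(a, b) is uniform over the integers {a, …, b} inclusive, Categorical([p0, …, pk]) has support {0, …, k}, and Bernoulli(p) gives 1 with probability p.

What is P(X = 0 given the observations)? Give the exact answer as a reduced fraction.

P(X = 0 | obs) = 48/125

Enumerate traces; 4 have nonzero weight after conditioning:
  (X=0, Y=3, Z=1) weight 6/121
  (X=1, Y=2, Z=1) weight 3/88
  (X=2, Y=1, Z=1) weight 1/44
  (X=3, Y=0, Z=1) weight 1/44
Group by X:
  weight(X=0) = 6/121
  weight(X=1) = 3/88
  weight(X=2) = 1/44
  weight(X=3) = 1/44
Total weight = 6/121 + 3/88 + 1/44 + 1/44 = 125/968
P(X=0 | obs) = 6/121 / 125/968 = 48/125
P(X=1 | obs) = 3/88 / 125/968 = 33/125
P(X=2 | obs) = 1/44 / 125/968 = 22/125
P(X=3 | obs) = 1/44 / 125/968 = 22/125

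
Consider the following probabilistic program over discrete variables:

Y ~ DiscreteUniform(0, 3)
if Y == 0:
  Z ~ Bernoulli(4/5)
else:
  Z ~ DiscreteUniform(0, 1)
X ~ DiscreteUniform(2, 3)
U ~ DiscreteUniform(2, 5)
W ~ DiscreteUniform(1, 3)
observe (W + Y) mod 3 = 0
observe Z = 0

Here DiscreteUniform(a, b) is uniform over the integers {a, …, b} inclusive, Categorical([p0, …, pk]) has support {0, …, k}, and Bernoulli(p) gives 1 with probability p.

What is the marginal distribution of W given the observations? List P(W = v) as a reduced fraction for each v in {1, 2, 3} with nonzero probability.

P(W=1) = 5/17, P(W=2) = 5/17, P(W=3) = 7/17

Enumerate traces; 32 have nonzero weight after conditioning:
  (Y=0, Z=0, X=2, U=2, W=3) weight 1/480
  (Y=0, Z=0, X=2, U=3, W=3) weight 1/480
  (Y=0, Z=0, X=2, U=4, W=3) weight 1/480
  (Y=0, Z=0, X=2, U=5, W=3) weight 1/480
  (Y=0, Z=0, X=3, U=2, W=3) weight 1/480
  (Y=0, Z=0, X=3, U=3, W=3) weight 1/480
  (Y=0, Z=0, X=3, U=4, W=3) weight 1/480
  (Y=0, Z=0, X=3, U=5, W=3) weight 1/480
  (Y=1, Z=0, X=2, U=2, W=2) weight 1/192
  (Y=2, Z=0, X=2, U=2, W=1) weight 1/192
  … 22 more
Group by W:
  weight(W=1) = 1/24
  weight(W=2) = 1/24
  weight(W=3) = 7/120
Total weight = 1/24 + 1/24 + 7/120 = 17/120
P(W=1 | obs) = 1/24 / 17/120 = 5/17
P(W=2 | obs) = 1/24 / 17/120 = 5/17
P(W=3 | obs) = 7/120 / 17/120 = 7/17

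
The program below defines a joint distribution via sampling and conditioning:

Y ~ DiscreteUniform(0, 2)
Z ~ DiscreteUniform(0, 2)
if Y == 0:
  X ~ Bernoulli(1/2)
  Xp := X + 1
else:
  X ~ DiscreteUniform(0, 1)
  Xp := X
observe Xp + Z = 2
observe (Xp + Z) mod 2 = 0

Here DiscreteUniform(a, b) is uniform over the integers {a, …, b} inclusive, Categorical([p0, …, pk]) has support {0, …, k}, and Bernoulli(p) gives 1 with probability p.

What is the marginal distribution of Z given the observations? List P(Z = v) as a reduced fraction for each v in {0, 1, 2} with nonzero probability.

Enumerate traces; 6 have nonzero weight after conditioning:
  (Y=0, Z=0, X=1) weight 1/18
  (Y=0, Z=1, X=0) weight 1/18
  (Y=1, Z=1, X=1) weight 1/18
  (Y=1, Z=2, X=0) weight 1/18
  (Y=2, Z=1, X=1) weight 1/18
  (Y=2, Z=2, X=0) weight 1/18
Group by Z:
  weight(Z=0) = 1/18
  weight(Z=1) = 1/6
  weight(Z=2) = 1/9
Total weight = 1/18 + 1/6 + 1/9 = 1/3
P(Z=0 | obs) = 1/18 / 1/3 = 1/6
P(Z=1 | obs) = 1/6 / 1/3 = 1/2
P(Z=2 | obs) = 1/9 / 1/3 = 1/3

P(Z=0) = 1/6, P(Z=1) = 1/2, P(Z=2) = 1/3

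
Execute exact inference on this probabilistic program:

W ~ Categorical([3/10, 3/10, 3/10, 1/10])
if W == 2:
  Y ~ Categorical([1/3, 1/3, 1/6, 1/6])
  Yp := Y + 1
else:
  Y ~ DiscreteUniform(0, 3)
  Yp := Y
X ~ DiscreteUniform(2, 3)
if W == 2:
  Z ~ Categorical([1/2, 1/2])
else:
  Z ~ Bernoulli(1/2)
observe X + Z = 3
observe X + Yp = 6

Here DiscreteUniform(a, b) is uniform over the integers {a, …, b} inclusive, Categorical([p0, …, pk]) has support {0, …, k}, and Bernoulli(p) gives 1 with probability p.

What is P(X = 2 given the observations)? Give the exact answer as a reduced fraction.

P(X = 2 | obs) = 2/11

Enumerate traces; 5 have nonzero weight after conditioning:
  (W=0, Y=3, X=3, Z=0) weight 3/160
  (W=1, Y=3, X=3, Z=0) weight 3/160
  (W=2, Y=2, X=3, Z=0) weight 1/80
  (W=2, Y=3, X=2, Z=1) weight 1/80
  (W=3, Y=3, X=3, Z=0) weight 1/160
Group by X:
  weight(X=2) = 1/80
  weight(X=3) = 9/160
Total weight = 1/80 + 9/160 = 11/160
P(X=2 | obs) = 1/80 / 11/160 = 2/11
P(X=3 | obs) = 9/160 / 11/160 = 9/11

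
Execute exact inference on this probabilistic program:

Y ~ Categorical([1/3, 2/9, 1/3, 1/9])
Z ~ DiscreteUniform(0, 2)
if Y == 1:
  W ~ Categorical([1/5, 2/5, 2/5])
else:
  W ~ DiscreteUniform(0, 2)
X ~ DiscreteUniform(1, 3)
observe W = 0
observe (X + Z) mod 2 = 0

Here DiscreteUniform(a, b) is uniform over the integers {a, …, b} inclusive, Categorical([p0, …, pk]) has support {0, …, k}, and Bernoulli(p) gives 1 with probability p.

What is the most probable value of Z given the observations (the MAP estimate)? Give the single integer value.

Enumerate traces; 16 have nonzero weight after conditioning:
  (Y=0, Z=0, W=0, X=2) weight 1/81
  (Y=0, Z=1, W=0, X=1) weight 1/81
  (Y=0, Z=1, W=0, X=3) weight 1/81
  (Y=0, Z=2, W=0, X=2) weight 1/81
  (Y=1, Z=0, W=0, X=2) weight 2/405
  (Y=1, Z=1, W=0, X=1) weight 2/405
  (Y=1, Z=1, W=0, X=3) weight 2/405
  (Y=1, Z=2, W=0, X=2) weight 2/405
  … 8 more
Group by Z:
  weight(Z=0) = 41/1215
  weight(Z=1) = 82/1215
  weight(Z=2) = 41/1215
Total weight = 41/1215 + 82/1215 + 41/1215 = 164/1215
P(Z=0 | obs) = 41/1215 / 164/1215 = 1/4
P(Z=1 | obs) = 82/1215 / 164/1215 = 1/2
P(Z=2 | obs) = 41/1215 / 164/1215 = 1/4
argmax = 1

argmax_v P(Z = v | obs) = 1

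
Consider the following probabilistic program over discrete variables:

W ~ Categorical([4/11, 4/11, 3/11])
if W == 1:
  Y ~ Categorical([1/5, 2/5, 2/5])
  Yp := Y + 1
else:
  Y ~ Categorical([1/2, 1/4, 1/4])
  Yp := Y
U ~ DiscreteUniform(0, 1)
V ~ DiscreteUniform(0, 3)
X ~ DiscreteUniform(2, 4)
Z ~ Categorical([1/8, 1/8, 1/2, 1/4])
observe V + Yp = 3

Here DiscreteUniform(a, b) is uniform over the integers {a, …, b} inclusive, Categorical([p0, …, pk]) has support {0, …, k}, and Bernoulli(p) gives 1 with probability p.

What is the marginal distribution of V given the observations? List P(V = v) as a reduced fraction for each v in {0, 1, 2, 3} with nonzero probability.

P(V=0) = 8/55, P(V=1) = 67/220, P(V=2) = 51/220, P(V=3) = 7/22

Enumerate traces; 216 have nonzero weight after conditioning:
  (W=0, Y=0, U=0, V=3, X=2, Z=0) weight 1/1056
  (W=0, Y=0, U=0, V=3, X=2, Z=1) weight 1/1056
  (W=0, Y=0, U=0, V=3, X=2, Z=2) weight 1/264
  (W=0, Y=0, U=0, V=3, X=2, Z=3) weight 1/528
  (W=0, Y=0, U=0, V=3, X=3, Z=0) weight 1/1056
  (W=0, Y=0, U=0, V=3, X=3, Z=1) weight 1/1056
  (W=0, Y=0, U=0, V=3, X=3, Z=2) weight 1/264
  (W=0, Y=0, U=0, V=3, X=3, Z=3) weight 1/528
  (W=0, Y=1, U=0, V=2, X=2, Z=0) weight 1/2112
  (W=0, Y=2, U=0, V=1, X=2, Z=0) weight 1/2112
  … 206 more
Group by V:
  weight(V=0) = 2/55
  weight(V=1) = 67/880
  weight(V=2) = 51/880
  weight(V=3) = 7/88
Total weight = 2/55 + 67/880 + 51/880 + 7/88 = 1/4
P(V=0 | obs) = 2/55 / 1/4 = 8/55
P(V=1 | obs) = 67/880 / 1/4 = 67/220
P(V=2 | obs) = 51/880 / 1/4 = 51/220
P(V=3 | obs) = 7/88 / 1/4 = 7/22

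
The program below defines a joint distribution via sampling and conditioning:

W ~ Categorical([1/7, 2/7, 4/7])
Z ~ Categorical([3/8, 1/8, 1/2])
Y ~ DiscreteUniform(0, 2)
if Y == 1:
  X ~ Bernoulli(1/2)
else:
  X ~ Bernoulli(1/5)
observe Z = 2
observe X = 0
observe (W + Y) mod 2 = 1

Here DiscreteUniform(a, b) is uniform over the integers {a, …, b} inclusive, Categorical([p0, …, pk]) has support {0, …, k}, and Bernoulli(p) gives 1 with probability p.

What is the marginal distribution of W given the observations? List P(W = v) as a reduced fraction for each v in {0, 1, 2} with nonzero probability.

Enumerate traces; 4 have nonzero weight after conditioning:
  (W=0, Z=2, Y=1, X=0) weight 1/84
  (W=1, Z=2, Y=0, X=0) weight 4/105
  (W=1, Z=2, Y=2, X=0) weight 4/105
  (W=2, Z=2, Y=1, X=0) weight 1/21
Group by W:
  weight(W=0) = 1/84
  weight(W=1) = 8/105
  weight(W=2) = 1/21
Total weight = 1/84 + 8/105 + 1/21 = 19/140
P(W=0 | obs) = 1/84 / 19/140 = 5/57
P(W=1 | obs) = 8/105 / 19/140 = 32/57
P(W=2 | obs) = 1/21 / 19/140 = 20/57

P(W=0) = 5/57, P(W=1) = 32/57, P(W=2) = 20/57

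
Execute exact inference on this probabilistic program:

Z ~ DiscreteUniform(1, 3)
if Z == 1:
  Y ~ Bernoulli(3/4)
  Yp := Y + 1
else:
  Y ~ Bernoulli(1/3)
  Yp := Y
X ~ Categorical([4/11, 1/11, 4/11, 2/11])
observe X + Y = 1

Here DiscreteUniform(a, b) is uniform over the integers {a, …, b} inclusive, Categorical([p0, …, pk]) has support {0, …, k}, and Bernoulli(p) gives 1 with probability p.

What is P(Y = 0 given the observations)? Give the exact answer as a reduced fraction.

Enumerate traces; 6 have nonzero weight after conditioning:
  (Z=1, Y=0, X=1) weight 1/132
  (Z=1, Y=1, X=0) weight 1/11
  (Z=2, Y=0, X=1) weight 2/99
  (Z=2, Y=1, X=0) weight 4/99
  (Z=3, Y=0, X=1) weight 2/99
  (Z=3, Y=1, X=0) weight 4/99
Group by Y:
  weight(Y=0) = 19/396
  weight(Y=1) = 17/99
Total weight = 19/396 + 17/99 = 29/132
P(Y=0 | obs) = 19/396 / 29/132 = 19/87
P(Y=1 | obs) = 17/99 / 29/132 = 68/87

P(Y = 0 | obs) = 19/87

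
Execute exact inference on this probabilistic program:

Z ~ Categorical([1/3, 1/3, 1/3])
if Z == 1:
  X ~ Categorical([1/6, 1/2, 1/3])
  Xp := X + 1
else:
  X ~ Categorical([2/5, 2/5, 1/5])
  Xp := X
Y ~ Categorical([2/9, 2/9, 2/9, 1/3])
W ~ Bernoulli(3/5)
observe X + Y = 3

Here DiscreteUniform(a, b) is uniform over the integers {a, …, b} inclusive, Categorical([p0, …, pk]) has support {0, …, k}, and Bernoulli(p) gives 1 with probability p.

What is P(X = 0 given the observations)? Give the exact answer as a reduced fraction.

Enumerate traces; 18 have nonzero weight after conditioning:
  (Z=0, X=0, Y=3, W=0) weight 4/225
  (Z=0, X=0, Y=3, W=1) weight 2/75
  (Z=0, X=1, Y=2, W=0) weight 8/675
  (Z=0, X=1, Y=2, W=1) weight 4/225
  (Z=0, X=2, Y=1, W=0) weight 4/675
  (Z=0, X=2, Y=1, W=1) weight 2/225
  (Z=1, X=0, Y=3, W=0) weight 1/135
  (Z=1, X=0, Y=3, W=1) weight 1/90
  … 10 more
Group by X:
  weight(X=0) = 29/270
  weight(X=1) = 13/135
  weight(X=2) = 22/405
Total weight = 29/270 + 13/135 + 22/405 = 209/810
P(X=0 | obs) = 29/270 / 209/810 = 87/209
P(X=1 | obs) = 13/135 / 209/810 = 78/209
P(X=2 | obs) = 22/405 / 209/810 = 4/19

P(X = 0 | obs) = 87/209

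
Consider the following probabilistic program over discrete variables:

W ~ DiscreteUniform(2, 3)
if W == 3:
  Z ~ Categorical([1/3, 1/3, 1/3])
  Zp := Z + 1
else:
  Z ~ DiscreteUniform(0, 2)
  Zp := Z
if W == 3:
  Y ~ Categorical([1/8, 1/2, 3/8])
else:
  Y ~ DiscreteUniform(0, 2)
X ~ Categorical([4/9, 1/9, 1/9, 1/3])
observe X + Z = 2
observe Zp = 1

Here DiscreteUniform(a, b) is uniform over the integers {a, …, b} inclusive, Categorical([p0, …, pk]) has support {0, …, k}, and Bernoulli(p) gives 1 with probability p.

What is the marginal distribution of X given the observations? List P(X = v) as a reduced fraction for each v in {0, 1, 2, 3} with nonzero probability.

P(X=1) = 1/2, P(X=2) = 1/2

Enumerate traces; 6 have nonzero weight after conditioning:
  (W=2, Z=1, Y=0, X=1) weight 1/162
  (W=2, Z=1, Y=1, X=1) weight 1/162
  (W=2, Z=1, Y=2, X=1) weight 1/162
  (W=3, Z=0, Y=0, X=2) weight 1/432
  (W=3, Z=0, Y=1, X=2) weight 1/108
  (W=3, Z=0, Y=2, X=2) weight 1/144
Group by X:
  weight(X=1) = 1/54
  weight(X=2) = 1/54
Total weight = 1/54 + 1/54 = 1/27
P(X=1 | obs) = 1/54 / 1/27 = 1/2
P(X=2 | obs) = 1/54 / 1/27 = 1/2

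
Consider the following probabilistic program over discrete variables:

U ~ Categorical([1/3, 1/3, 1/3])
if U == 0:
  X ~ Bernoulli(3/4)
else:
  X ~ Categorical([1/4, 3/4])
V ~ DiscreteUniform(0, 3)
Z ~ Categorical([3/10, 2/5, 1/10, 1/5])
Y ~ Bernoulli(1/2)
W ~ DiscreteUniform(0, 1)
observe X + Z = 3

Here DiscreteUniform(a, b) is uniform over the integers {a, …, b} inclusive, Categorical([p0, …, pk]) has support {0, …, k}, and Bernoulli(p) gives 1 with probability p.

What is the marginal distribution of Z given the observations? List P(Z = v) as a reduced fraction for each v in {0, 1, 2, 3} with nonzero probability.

Enumerate traces; 96 have nonzero weight after conditioning:
  (U=0, X=0, V=0, Z=3, Y=0, W=0) weight 1/960
  (U=0, X=0, V=0, Z=3, Y=0, W=1) weight 1/960
  (U=0, X=0, V=0, Z=3, Y=1, W=0) weight 1/960
  (U=0, X=0, V=0, Z=3, Y=1, W=1) weight 1/960
  (U=0, X=0, V=1, Z=3, Y=0, W=0) weight 1/960
  (U=0, X=0, V=1, Z=3, Y=0, W=1) weight 1/960
  (U=0, X=0, V=1, Z=3, Y=1, W=0) weight 1/960
  (U=0, X=0, V=1, Z=3, Y=1, W=1) weight 1/960
  (U=0, X=1, V=0, Z=2, Y=0, W=0) weight 1/640
  … 87 more
Group by Z:
  weight(Z=2) = 3/40
  weight(Z=3) = 1/20
Total weight = 3/40 + 1/20 = 1/8
P(Z=2 | obs) = 3/40 / 1/8 = 3/5
P(Z=3 | obs) = 1/20 / 1/8 = 2/5

P(Z=2) = 3/5, P(Z=3) = 2/5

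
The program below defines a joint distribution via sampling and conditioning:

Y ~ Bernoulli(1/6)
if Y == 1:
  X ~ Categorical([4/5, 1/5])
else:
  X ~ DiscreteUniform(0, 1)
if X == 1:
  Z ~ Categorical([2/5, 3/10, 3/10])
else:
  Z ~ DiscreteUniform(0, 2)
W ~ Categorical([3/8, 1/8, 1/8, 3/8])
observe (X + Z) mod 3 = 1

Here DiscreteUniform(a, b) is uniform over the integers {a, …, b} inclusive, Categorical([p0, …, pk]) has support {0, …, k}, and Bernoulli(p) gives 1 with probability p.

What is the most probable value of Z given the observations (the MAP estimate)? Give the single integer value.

argmax_v P(Z = v | obs) = 1

Enumerate traces; 16 have nonzero weight after conditioning:
  (Y=0, X=0, Z=1, W=0) weight 5/96
  (Y=0, X=0, Z=1, W=1) weight 5/288
  (Y=0, X=0, Z=1, W=2) weight 5/288
  (Y=0, X=0, Z=1, W=3) weight 5/96
  (Y=0, X=1, Z=0, W=0) weight 1/16
  (Y=0, X=1, Z=0, W=1) weight 1/48
  (Y=0, X=1, Z=0, W=2) weight 1/48
  (Y=0, X=1, Z=0, W=3) weight 1/16
  … 8 more
Group by Z:
  weight(Z=0) = 9/50
  weight(Z=1) = 11/60
Total weight = 9/50 + 11/60 = 109/300
P(Z=0 | obs) = 9/50 / 109/300 = 54/109
P(Z=1 | obs) = 11/60 / 109/300 = 55/109
argmax = 1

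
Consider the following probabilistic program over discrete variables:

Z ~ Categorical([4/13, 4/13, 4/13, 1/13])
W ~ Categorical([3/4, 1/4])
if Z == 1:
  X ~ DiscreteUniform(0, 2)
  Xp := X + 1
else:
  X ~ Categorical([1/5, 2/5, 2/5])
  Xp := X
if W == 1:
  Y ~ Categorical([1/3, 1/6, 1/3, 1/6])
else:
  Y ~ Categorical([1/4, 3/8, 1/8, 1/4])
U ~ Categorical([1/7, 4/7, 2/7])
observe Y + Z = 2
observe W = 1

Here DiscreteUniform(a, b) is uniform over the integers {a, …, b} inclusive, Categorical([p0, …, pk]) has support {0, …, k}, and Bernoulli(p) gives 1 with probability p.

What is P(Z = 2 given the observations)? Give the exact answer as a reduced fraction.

P(Z = 2 | obs) = 2/5

Enumerate traces; 27 have nonzero weight after conditioning:
  (Z=0, W=1, X=0, Y=2, U=0) weight 1/1365
  (Z=0, W=1, X=0, Y=2, U=1) weight 4/1365
  (Z=0, W=1, X=0, Y=2, U=2) weight 2/1365
  (Z=0, W=1, X=1, Y=2, U=0) weight 2/1365
  (Z=0, W=1, X=1, Y=2, U=1) weight 8/1365
  (Z=0, W=1, X=1, Y=2, U=2) weight 4/1365
  (Z=0, W=1, X=2, Y=2, U=0) weight 2/1365
  (Z=0, W=1, X=2, Y=2, U=1) weight 8/1365
  (Z=1, W=1, X=0, Y=1, U=0) weight 1/1638
  (Z=2, W=1, X=0, Y=0, U=0) weight 1/1365
  … 17 more
Group by Z:
  weight(Z=0) = 1/39
  weight(Z=1) = 1/78
  weight(Z=2) = 1/39
Total weight = 1/39 + 1/78 + 1/39 = 5/78
P(Z=0 | obs) = 1/39 / 5/78 = 2/5
P(Z=1 | obs) = 1/78 / 5/78 = 1/5
P(Z=2 | obs) = 1/39 / 5/78 = 2/5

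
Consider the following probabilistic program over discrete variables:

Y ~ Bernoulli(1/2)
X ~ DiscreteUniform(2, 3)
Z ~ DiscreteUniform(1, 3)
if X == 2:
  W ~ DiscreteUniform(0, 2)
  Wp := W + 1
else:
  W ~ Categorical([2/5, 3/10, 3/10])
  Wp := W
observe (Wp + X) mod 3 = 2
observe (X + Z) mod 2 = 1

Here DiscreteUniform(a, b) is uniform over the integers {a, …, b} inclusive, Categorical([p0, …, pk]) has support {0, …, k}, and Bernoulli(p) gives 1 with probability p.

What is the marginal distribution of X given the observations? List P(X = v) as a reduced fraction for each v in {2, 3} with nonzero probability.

Enumerate traces; 6 have nonzero weight after conditioning:
  (Y=0, X=2, Z=1, W=2) weight 1/36
  (Y=0, X=2, Z=3, W=2) weight 1/36
  (Y=0, X=3, Z=2, W=2) weight 1/40
  (Y=1, X=2, Z=1, W=2) weight 1/36
  (Y=1, X=2, Z=3, W=2) weight 1/36
  (Y=1, X=3, Z=2, W=2) weight 1/40
Group by X:
  weight(X=2) = 1/9
  weight(X=3) = 1/20
Total weight = 1/9 + 1/20 = 29/180
P(X=2 | obs) = 1/9 / 29/180 = 20/29
P(X=3 | obs) = 1/20 / 29/180 = 9/29

P(X=2) = 20/29, P(X=3) = 9/29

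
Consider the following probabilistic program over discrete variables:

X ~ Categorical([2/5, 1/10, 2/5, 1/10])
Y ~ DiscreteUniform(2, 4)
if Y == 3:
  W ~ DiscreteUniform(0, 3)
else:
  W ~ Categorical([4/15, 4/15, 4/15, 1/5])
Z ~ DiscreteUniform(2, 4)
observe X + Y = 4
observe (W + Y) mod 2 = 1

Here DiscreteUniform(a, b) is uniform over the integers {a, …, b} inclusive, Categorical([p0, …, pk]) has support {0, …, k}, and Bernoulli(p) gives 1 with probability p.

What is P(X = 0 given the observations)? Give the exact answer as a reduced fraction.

P(X = 0 | obs) = 56/127

Enumerate traces; 18 have nonzero weight after conditioning:
  (X=0, Y=4, W=1, Z=2) weight 8/675
  (X=0, Y=4, W=1, Z=3) weight 8/675
  (X=0, Y=4, W=1, Z=4) weight 8/675
  (X=0, Y=4, W=3, Z=2) weight 2/225
  (X=0, Y=4, W=3, Z=3) weight 2/225
  (X=0, Y=4, W=3, Z=4) weight 2/225
  (X=1, Y=3, W=0, Z=2) weight 1/360
  (X=1, Y=3, W=0, Z=3) weight 1/360
  (X=2, Y=2, W=1, Z=2) weight 8/675
  … 9 more
Group by X:
  weight(X=0) = 14/225
  weight(X=1) = 1/60
  weight(X=2) = 14/225
Total weight = 14/225 + 1/60 + 14/225 = 127/900
P(X=0 | obs) = 14/225 / 127/900 = 56/127
P(X=1 | obs) = 1/60 / 127/900 = 15/127
P(X=2 | obs) = 14/225 / 127/900 = 56/127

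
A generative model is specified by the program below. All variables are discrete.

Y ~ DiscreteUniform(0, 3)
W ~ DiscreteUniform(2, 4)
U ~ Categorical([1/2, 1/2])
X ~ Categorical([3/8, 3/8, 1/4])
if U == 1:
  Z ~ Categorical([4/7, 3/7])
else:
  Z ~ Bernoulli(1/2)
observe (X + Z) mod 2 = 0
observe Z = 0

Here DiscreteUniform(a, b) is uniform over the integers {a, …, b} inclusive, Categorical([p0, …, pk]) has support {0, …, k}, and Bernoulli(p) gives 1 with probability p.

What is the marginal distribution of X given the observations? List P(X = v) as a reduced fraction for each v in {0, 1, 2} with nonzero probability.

P(X=0) = 3/5, P(X=2) = 2/5

Enumerate traces; 48 have nonzero weight after conditioning:
  (Y=0, W=2, U=0, X=0, Z=0) weight 1/128
  (Y=0, W=2, U=0, X=2, Z=0) weight 1/192
  (Y=0, W=2, U=1, X=0, Z=0) weight 1/112
  (Y=0, W=2, U=1, X=2, Z=0) weight 1/168
  (Y=0, W=3, U=0, X=0, Z=0) weight 1/128
  (Y=0, W=3, U=0, X=2, Z=0) weight 1/192
  (Y=0, W=3, U=1, X=0, Z=0) weight 1/112
  (Y=0, W=3, U=1, X=2, Z=0) weight 1/168
  … 40 more
Group by X:
  weight(X=0) = 45/224
  weight(X=2) = 15/112
Total weight = 45/224 + 15/112 = 75/224
P(X=0 | obs) = 45/224 / 75/224 = 3/5
P(X=2 | obs) = 15/112 / 75/224 = 2/5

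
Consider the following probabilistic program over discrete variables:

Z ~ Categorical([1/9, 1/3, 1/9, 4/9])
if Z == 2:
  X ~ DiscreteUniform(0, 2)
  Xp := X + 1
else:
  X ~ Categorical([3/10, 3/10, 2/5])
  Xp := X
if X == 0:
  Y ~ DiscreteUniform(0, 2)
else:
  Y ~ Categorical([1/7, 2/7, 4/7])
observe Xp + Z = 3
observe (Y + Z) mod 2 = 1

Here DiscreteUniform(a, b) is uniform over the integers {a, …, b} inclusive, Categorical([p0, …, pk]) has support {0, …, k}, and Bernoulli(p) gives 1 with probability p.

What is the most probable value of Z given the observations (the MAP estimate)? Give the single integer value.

argmax_v P(Z = v | obs) = 1

Enumerate traces; 5 have nonzero weight after conditioning:
  (Z=1, X=2, Y=0) weight 2/105
  (Z=1, X=2, Y=2) weight 8/105
  (Z=2, X=0, Y=1) weight 1/81
  (Z=3, X=0, Y=0) weight 2/45
  (Z=3, X=0, Y=2) weight 2/45
Group by Z:
  weight(Z=1) = 2/21
  weight(Z=2) = 1/81
  weight(Z=3) = 4/45
Total weight = 2/21 + 1/81 + 4/45 = 557/2835
P(Z=1 | obs) = 2/21 / 557/2835 = 270/557
P(Z=2 | obs) = 1/81 / 557/2835 = 35/557
P(Z=3 | obs) = 4/45 / 557/2835 = 252/557
argmax = 1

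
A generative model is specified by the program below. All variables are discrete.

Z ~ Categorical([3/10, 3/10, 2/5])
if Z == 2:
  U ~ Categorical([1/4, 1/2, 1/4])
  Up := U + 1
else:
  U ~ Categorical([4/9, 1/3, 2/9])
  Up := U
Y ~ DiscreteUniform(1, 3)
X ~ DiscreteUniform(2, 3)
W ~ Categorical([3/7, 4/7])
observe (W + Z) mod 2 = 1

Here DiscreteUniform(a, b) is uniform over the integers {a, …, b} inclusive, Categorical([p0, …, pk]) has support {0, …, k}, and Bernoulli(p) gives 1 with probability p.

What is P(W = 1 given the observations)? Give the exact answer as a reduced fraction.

P(W = 1 | obs) = 28/37

Enumerate traces; 54 have nonzero weight after conditioning:
  (Z=0, U=0, Y=1, X=2, W=1) weight 4/315
  (Z=0, U=0, Y=1, X=3, W=1) weight 4/315
  (Z=0, U=0, Y=2, X=2, W=1) weight 4/315
  (Z=0, U=0, Y=2, X=3, W=1) weight 4/315
  (Z=0, U=0, Y=3, X=2, W=1) weight 4/315
  (Z=0, U=0, Y=3, X=3, W=1) weight 4/315
  (Z=0, U=1, Y=1, X=2, W=1) weight 1/105
  (Z=0, U=1, Y=1, X=3, W=1) weight 1/105
  (Z=1, U=0, Y=1, X=2, W=0) weight 1/105
  … 45 more
Group by W:
  weight(W=0) = 9/70
  weight(W=1) = 2/5
Total weight = 9/70 + 2/5 = 37/70
P(W=0 | obs) = 9/70 / 37/70 = 9/37
P(W=1 | obs) = 2/5 / 37/70 = 28/37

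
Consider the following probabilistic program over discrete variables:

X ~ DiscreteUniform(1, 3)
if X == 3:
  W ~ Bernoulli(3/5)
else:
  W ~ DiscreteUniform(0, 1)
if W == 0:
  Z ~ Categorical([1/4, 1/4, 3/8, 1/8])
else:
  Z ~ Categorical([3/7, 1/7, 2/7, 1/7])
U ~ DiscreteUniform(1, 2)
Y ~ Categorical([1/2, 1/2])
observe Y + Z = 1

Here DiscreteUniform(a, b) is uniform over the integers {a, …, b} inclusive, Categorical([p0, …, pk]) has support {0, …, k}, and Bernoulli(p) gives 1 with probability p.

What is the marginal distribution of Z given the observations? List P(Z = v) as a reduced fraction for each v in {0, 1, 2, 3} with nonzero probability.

P(Z=0) = 145/226, P(Z=1) = 81/226

Enumerate traces; 24 have nonzero weight after conditioning:
  (X=1, W=0, Z=0, U=1, Y=1) weight 1/96
  (X=1, W=0, Z=0, U=2, Y=1) weight 1/96
  (X=1, W=0, Z=1, U=1, Y=0) weight 1/96
  (X=1, W=0, Z=1, U=2, Y=0) weight 1/96
  (X=1, W=1, Z=0, U=1, Y=1) weight 1/56
  (X=1, W=1, Z=0, U=2, Y=1) weight 1/56
  (X=1, W=1, Z=1, U=1, Y=0) weight 1/168
  (X=1, W=1, Z=1, U=2, Y=0) weight 1/168
  … 16 more
Group by Z:
  weight(Z=0) = 29/168
  weight(Z=1) = 27/280
Total weight = 29/168 + 27/280 = 113/420
P(Z=0 | obs) = 29/168 / 113/420 = 145/226
P(Z=1 | obs) = 27/280 / 113/420 = 81/226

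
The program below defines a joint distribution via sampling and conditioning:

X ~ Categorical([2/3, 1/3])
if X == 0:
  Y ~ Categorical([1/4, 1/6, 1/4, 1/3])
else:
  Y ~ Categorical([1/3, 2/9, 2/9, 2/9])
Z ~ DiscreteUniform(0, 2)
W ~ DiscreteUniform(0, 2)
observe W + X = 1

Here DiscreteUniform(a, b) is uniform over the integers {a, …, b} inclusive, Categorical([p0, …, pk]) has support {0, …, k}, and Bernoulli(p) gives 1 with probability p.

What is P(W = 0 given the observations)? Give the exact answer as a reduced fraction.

Enumerate traces; 24 have nonzero weight after conditioning:
  (X=0, Y=0, Z=0, W=1) weight 1/54
  (X=0, Y=0, Z=1, W=1) weight 1/54
  (X=0, Y=0, Z=2, W=1) weight 1/54
  (X=0, Y=1, Z=0, W=1) weight 1/81
  (X=0, Y=1, Z=1, W=1) weight 1/81
  (X=0, Y=1, Z=2, W=1) weight 1/81
  (X=0, Y=2, Z=0, W=1) weight 1/54
  (X=0, Y=2, Z=1, W=1) weight 1/54
  (X=1, Y=0, Z=0, W=0) weight 1/81
  … 15 more
Group by W:
  weight(W=0) = 1/9
  weight(W=1) = 2/9
Total weight = 1/9 + 2/9 = 1/3
P(W=0 | obs) = 1/9 / 1/3 = 1/3
P(W=1 | obs) = 2/9 / 1/3 = 2/3

P(W = 0 | obs) = 1/3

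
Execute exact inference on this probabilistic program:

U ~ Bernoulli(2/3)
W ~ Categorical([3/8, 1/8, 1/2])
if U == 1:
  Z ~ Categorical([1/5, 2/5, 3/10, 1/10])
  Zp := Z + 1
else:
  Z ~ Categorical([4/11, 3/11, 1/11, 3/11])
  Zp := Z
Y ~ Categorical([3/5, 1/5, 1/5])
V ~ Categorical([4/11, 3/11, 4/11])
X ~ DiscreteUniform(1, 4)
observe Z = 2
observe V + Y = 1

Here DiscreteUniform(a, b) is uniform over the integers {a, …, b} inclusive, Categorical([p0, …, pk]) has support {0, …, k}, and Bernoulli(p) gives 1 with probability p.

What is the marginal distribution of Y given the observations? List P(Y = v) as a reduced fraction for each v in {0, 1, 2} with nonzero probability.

Enumerate traces; 48 have nonzero weight after conditioning:
  (U=0, W=0, Z=2, Y=0, V=1, X=1) weight 9/19360
  (U=0, W=0, Z=2, Y=0, V=1, X=2) weight 9/19360
  (U=0, W=0, Z=2, Y=0, V=1, X=3) weight 9/19360
  (U=0, W=0, Z=2, Y=0, V=1, X=4) weight 9/19360
  (U=0, W=0, Z=2, Y=1, V=0, X=1) weight 1/4840
  (U=0, W=0, Z=2, Y=1, V=0, X=2) weight 1/4840
  (U=0, W=0, Z=2, Y=1, V=0, X=3) weight 1/4840
  (U=0, W=0, Z=2, Y=1, V=0, X=4) weight 1/4840
  … 40 more
Group by Y:
  weight(Y=0) = 114/3025
  weight(Y=1) = 152/9075
Total weight = 114/3025 + 152/9075 = 494/9075
P(Y=0 | obs) = 114/3025 / 494/9075 = 9/13
P(Y=1 | obs) = 152/9075 / 494/9075 = 4/13

P(Y=0) = 9/13, P(Y=1) = 4/13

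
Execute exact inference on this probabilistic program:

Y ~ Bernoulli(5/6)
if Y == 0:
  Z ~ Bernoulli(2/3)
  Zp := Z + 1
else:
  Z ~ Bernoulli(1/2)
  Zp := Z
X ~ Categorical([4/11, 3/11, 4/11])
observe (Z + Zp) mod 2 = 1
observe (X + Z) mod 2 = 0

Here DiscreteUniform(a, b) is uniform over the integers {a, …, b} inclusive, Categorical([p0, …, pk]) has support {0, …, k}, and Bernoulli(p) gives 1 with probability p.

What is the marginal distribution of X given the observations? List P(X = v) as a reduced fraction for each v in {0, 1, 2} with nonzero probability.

P(X=0) = 2/7, P(X=1) = 3/7, P(X=2) = 2/7

Enumerate traces; 3 have nonzero weight after conditioning:
  (Y=0, Z=0, X=0) weight 2/99
  (Y=0, Z=0, X=2) weight 2/99
  (Y=0, Z=1, X=1) weight 1/33
Group by X:
  weight(X=0) = 2/99
  weight(X=1) = 1/33
  weight(X=2) = 2/99
Total weight = 2/99 + 1/33 + 2/99 = 7/99
P(X=0 | obs) = 2/99 / 7/99 = 2/7
P(X=1 | obs) = 1/33 / 7/99 = 3/7
P(X=2 | obs) = 2/99 / 7/99 = 2/7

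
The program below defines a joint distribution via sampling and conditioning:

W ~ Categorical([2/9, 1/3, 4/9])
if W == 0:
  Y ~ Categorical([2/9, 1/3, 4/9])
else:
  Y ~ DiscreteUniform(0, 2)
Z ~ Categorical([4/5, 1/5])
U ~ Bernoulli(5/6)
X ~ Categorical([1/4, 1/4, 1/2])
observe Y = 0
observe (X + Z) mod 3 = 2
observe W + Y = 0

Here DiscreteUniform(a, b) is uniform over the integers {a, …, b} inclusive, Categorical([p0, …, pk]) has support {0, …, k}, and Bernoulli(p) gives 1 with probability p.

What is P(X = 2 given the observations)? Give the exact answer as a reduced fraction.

Enumerate traces; 4 have nonzero weight after conditioning:
  (W=0, Y=0, Z=0, U=0, X=2) weight 4/1215
  (W=0, Y=0, Z=0, U=1, X=2) weight 4/243
  (W=0, Y=0, Z=1, U=0, X=1) weight 1/2430
  (W=0, Y=0, Z=1, U=1, X=1) weight 1/486
Group by X:
  weight(X=1) = 1/405
  weight(X=2) = 8/405
Total weight = 1/405 + 8/405 = 1/45
P(X=1 | obs) = 1/405 / 1/45 = 1/9
P(X=2 | obs) = 8/405 / 1/45 = 8/9

P(X = 2 | obs) = 8/9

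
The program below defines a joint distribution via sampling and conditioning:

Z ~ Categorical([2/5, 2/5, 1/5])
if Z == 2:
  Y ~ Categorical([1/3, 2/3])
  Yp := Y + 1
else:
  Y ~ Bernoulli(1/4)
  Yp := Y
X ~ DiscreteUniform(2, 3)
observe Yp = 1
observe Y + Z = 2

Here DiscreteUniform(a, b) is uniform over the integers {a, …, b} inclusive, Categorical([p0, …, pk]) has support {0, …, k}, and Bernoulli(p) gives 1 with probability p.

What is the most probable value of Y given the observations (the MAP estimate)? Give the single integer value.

argmax_v P(Y = v | obs) = 1

Enumerate traces; 4 have nonzero weight after conditioning:
  (Z=1, Y=1, X=2) weight 1/20
  (Z=1, Y=1, X=3) weight 1/20
  (Z=2, Y=0, X=2) weight 1/30
  (Z=2, Y=0, X=3) weight 1/30
Group by Y:
  weight(Y=0) = 1/15
  weight(Y=1) = 1/10
Total weight = 1/15 + 1/10 = 1/6
P(Y=0 | obs) = 1/15 / 1/6 = 2/5
P(Y=1 | obs) = 1/10 / 1/6 = 3/5
argmax = 1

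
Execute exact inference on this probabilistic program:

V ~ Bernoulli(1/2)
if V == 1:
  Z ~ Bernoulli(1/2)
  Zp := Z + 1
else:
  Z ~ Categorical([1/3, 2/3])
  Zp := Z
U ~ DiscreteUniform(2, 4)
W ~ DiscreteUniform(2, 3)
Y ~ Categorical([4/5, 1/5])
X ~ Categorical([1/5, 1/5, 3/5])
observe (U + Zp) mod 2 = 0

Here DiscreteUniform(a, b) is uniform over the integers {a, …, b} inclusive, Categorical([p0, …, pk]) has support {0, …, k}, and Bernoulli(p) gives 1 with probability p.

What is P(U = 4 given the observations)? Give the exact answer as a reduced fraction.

Enumerate traces; 72 have nonzero weight after conditioning:
  (V=0, Z=0, U=2, W=2, Y=0, X=0) weight 1/225
  (V=0, Z=0, U=2, W=2, Y=0, X=1) weight 1/225
  (V=0, Z=0, U=2, W=2, Y=0, X=2) weight 1/75
  (V=0, Z=0, U=2, W=2, Y=1, X=0) weight 1/900
  (V=0, Z=0, U=2, W=2, Y=1, X=1) weight 1/900
  (V=0, Z=0, U=2, W=2, Y=1, X=2) weight 1/300
  (V=0, Z=0, U=2, W=3, Y=0, X=0) weight 1/225
  (V=0, Z=0, U=2, W=3, Y=0, X=1) weight 1/225
  (V=0, Z=0, U=4, W=2, Y=0, X=0) weight 1/225
  (V=0, Z=1, U=3, W=2, Y=0, X=0) weight 2/225
  … 62 more
Group by U:
  weight(U=2) = 5/36
  weight(U=3) = 7/36
  weight(U=4) = 5/36
Total weight = 5/36 + 7/36 + 5/36 = 17/36
P(U=2 | obs) = 5/36 / 17/36 = 5/17
P(U=3 | obs) = 7/36 / 17/36 = 7/17
P(U=4 | obs) = 5/36 / 17/36 = 5/17

P(U = 4 | obs) = 5/17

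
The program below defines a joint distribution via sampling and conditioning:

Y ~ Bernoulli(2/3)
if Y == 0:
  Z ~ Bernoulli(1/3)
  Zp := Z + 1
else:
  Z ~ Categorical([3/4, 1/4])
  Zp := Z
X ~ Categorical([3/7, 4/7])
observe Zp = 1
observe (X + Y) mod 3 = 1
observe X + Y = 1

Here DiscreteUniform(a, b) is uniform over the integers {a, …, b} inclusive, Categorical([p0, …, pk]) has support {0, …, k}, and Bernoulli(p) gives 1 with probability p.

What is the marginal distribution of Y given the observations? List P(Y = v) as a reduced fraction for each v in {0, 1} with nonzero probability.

Enumerate traces; 2 have nonzero weight after conditioning:
  (Y=0, Z=0, X=1) weight 8/63
  (Y=1, Z=1, X=0) weight 1/14
Group by Y:
  weight(Y=0) = 8/63
  weight(Y=1) = 1/14
Total weight = 8/63 + 1/14 = 25/126
P(Y=0 | obs) = 8/63 / 25/126 = 16/25
P(Y=1 | obs) = 1/14 / 25/126 = 9/25

P(Y=0) = 16/25, P(Y=1) = 9/25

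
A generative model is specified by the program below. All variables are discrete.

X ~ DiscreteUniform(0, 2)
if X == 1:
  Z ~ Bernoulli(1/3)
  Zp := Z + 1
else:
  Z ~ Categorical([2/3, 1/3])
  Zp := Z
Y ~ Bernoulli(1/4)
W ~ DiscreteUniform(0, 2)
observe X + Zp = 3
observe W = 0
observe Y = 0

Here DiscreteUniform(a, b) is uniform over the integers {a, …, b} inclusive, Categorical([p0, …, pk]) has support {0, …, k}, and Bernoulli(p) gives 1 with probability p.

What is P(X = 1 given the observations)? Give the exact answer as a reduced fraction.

P(X = 1 | obs) = 1/2

Enumerate traces; 2 have nonzero weight after conditioning:
  (X=1, Z=1, Y=0, W=0) weight 1/36
  (X=2, Z=1, Y=0, W=0) weight 1/36
Group by X:
  weight(X=1) = 1/36
  weight(X=2) = 1/36
Total weight = 1/36 + 1/36 = 1/18
P(X=1 | obs) = 1/36 / 1/18 = 1/2
P(X=2 | obs) = 1/36 / 1/18 = 1/2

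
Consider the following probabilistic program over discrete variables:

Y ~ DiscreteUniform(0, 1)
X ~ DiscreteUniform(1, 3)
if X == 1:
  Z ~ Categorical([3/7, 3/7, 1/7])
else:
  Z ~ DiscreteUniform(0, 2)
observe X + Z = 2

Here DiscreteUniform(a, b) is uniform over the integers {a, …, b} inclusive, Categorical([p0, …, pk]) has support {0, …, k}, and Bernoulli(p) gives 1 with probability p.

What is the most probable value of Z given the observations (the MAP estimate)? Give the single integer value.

Enumerate traces; 4 have nonzero weight after conditioning:
  (Y=0, X=1, Z=1) weight 1/14
  (Y=0, X=2, Z=0) weight 1/18
  (Y=1, X=1, Z=1) weight 1/14
  (Y=1, X=2, Z=0) weight 1/18
Group by Z:
  weight(Z=0) = 1/9
  weight(Z=1) = 1/7
Total weight = 1/9 + 1/7 = 16/63
P(Z=0 | obs) = 1/9 / 16/63 = 7/16
P(Z=1 | obs) = 1/7 / 16/63 = 9/16
argmax = 1

argmax_v P(Z = v | obs) = 1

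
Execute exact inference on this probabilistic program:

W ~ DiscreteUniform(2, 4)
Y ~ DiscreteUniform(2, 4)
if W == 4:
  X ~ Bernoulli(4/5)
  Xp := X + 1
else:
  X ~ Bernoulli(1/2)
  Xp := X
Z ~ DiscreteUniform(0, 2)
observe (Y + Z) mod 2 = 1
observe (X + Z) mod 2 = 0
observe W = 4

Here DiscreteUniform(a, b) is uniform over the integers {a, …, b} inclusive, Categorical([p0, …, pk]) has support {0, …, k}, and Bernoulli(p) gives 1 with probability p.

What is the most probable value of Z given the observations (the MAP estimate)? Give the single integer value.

argmax_v P(Z = v | obs) = 1

Enumerate traces; 4 have nonzero weight after conditioning:
  (W=4, Y=2, X=1, Z=1) weight 4/135
  (W=4, Y=3, X=0, Z=0) weight 1/135
  (W=4, Y=3, X=0, Z=2) weight 1/135
  (W=4, Y=4, X=1, Z=1) weight 4/135
Group by Z:
  weight(Z=0) = 1/135
  weight(Z=1) = 8/135
  weight(Z=2) = 1/135
Total weight = 1/135 + 8/135 + 1/135 = 2/27
P(Z=0 | obs) = 1/135 / 2/27 = 1/10
P(Z=1 | obs) = 8/135 / 2/27 = 4/5
P(Z=2 | obs) = 1/135 / 2/27 = 1/10
argmax = 1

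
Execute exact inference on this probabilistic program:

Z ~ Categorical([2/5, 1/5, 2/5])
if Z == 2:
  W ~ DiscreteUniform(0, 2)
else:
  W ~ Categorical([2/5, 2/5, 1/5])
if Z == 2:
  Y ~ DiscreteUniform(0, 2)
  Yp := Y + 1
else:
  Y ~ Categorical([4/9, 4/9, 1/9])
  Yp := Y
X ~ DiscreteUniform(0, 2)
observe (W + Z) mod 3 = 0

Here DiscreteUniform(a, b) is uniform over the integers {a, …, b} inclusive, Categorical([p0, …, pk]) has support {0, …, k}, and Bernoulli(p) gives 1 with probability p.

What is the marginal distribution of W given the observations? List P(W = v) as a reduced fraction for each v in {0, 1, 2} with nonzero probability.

Enumerate traces; 27 have nonzero weight after conditioning:
  (Z=0, W=0, Y=0, X=0) weight 16/675
  (Z=0, W=0, Y=0, X=1) weight 16/675
  (Z=0, W=0, Y=0, X=2) weight 16/675
  (Z=0, W=0, Y=1, X=0) weight 16/675
  (Z=0, W=0, Y=1, X=1) weight 16/675
  (Z=0, W=0, Y=1, X=2) weight 16/675
  (Z=0, W=0, Y=2, X=0) weight 4/675
  (Z=0, W=0, Y=2, X=1) weight 4/675
  (Z=1, W=2, Y=0, X=0) weight 4/675
  (Z=2, W=1, Y=0, X=0) weight 2/135
  … 17 more
Group by W:
  weight(W=0) = 4/25
  weight(W=1) = 2/15
  weight(W=2) = 1/25
Total weight = 4/25 + 2/15 + 1/25 = 1/3
P(W=0 | obs) = 4/25 / 1/3 = 12/25
P(W=1 | obs) = 2/15 / 1/3 = 2/5
P(W=2 | obs) = 1/25 / 1/3 = 3/25

P(W=0) = 12/25, P(W=1) = 2/5, P(W=2) = 3/25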